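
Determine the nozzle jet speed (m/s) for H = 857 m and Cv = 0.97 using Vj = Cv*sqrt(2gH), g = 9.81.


Vj = 0.97 * sqrt(2*9.81*857) = 125.7800 m/s


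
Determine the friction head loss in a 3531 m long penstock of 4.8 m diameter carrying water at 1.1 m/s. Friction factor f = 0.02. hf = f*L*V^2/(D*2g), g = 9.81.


hf = 0.02 * 3531 * 1.1^2 / (4.8 * 2 * 9.81) = 0.9073 m


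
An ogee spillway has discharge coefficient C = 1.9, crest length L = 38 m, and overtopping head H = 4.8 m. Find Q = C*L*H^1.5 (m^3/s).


Q = 1.9 * 38 * 4.8^1.5 = 759.2749 m^3/s


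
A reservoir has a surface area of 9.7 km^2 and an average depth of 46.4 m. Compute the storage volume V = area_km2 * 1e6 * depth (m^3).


V = 9.7 * 1e6 * 46.4 = 4.5008e+08 m^3


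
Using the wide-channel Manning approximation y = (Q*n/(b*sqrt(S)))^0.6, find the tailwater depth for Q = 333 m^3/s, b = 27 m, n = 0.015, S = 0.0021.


y = (333 * 0.015 / (27 * 0.0021^0.5))^0.6 = 2.3101 m


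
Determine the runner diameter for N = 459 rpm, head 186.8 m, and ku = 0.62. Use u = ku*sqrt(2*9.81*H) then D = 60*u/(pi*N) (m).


u = 0.62 * sqrt(2*9.81*186.8) = 37.5344 m/s
D = 60 * 37.5344 / (pi * 459) = 1.5618 m


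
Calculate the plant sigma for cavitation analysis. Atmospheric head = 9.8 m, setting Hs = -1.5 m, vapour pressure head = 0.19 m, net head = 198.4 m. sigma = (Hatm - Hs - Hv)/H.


sigma = (9.8 - (-1.5) - 0.19) / 198.4 = 0.0560


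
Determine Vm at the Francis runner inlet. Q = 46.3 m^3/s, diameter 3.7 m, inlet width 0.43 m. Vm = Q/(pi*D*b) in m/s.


Vm = 46.3 / (pi * 3.7 * 0.43) = 9.2632 m/s


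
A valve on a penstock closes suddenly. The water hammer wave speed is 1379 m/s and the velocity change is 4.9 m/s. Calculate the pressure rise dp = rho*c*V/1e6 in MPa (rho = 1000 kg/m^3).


dp = 1000 * 1379 * 4.9 / 1e6 = 6.7571 MPa


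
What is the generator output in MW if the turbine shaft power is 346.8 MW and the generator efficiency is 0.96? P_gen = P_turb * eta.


P_gen = 346.8 * 0.96 = 332.9280 MW


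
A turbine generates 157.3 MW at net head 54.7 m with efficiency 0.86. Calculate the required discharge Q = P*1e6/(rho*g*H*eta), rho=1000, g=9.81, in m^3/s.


Q = 157.3 * 1e6 / (1000 * 9.81 * 54.7 * 0.86) = 340.8584 m^3/s


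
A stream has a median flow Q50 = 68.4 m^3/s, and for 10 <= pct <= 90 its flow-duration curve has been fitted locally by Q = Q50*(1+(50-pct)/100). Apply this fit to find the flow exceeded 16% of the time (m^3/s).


Q = 68.4 * (1 + (50 - 16)/100) = 91.6560 m^3/s


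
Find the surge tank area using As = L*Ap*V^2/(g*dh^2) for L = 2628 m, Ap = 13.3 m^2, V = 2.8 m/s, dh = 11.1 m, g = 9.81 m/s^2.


As = 2628 * 13.3 * 2.8^2 / (9.81 * 11.1^2) = 226.7139 m^2


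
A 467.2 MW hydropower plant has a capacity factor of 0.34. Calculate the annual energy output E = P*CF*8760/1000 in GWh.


E = 467.2 * 0.34 * 8760 / 1000 = 1391.5085 GWh


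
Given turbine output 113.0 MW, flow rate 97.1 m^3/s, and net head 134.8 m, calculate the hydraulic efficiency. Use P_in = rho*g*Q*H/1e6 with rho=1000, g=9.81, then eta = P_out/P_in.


P_in = 1000 * 9.81 * 97.1 * 134.8 / 1e6 = 128.4039 MW
eta = 113.0 / 128.4039 = 0.8800


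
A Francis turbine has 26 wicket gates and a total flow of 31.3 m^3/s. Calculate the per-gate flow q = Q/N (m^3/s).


q = 31.3 / 26 = 1.2038 m^3/s


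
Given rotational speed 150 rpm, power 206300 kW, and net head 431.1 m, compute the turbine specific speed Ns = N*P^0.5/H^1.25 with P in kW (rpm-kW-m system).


Ns = 150 * 206300^0.5 / 431.1^1.25 = 34.6831


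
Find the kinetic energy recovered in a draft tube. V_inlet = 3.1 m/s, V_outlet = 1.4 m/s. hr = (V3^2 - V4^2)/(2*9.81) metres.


hr = (3.1^2 - 1.4^2) / (2*9.81) = 0.3899 m


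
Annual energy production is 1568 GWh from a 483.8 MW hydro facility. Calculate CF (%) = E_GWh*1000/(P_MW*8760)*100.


CF = 1568 * 1000 / (483.8 * 8760) * 100 = 36.9978 %


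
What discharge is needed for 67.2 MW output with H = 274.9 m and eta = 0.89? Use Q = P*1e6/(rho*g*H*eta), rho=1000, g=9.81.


Q = 67.2 * 1e6 / (1000 * 9.81 * 274.9 * 0.89) = 27.9985 m^3/s


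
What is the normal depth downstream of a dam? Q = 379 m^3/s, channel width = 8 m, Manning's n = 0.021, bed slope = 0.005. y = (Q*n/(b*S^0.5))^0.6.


y = (379 * 0.021 / (8 * 0.005^0.5))^0.6 = 4.8862 m


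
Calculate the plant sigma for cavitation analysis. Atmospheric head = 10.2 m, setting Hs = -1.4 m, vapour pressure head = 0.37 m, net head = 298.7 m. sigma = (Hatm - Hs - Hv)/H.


sigma = (10.2 - (-1.4) - 0.37) / 298.7 = 0.0376


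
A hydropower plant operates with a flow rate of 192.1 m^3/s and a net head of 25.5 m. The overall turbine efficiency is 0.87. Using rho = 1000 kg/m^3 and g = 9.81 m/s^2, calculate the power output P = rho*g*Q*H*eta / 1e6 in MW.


P = 1000 * 9.81 * 192.1 * 25.5 * 0.87 / 1e6 = 41.8077 MW


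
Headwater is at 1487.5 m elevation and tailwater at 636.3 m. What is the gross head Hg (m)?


Hg = 1487.5 - 636.3 = 851.2000 m


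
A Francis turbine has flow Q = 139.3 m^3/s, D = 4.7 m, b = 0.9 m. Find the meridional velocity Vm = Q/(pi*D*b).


Vm = 139.3 / (pi * 4.7 * 0.9) = 10.4824 m/s


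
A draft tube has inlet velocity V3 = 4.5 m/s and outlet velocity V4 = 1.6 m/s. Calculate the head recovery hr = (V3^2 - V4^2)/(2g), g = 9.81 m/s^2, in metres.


hr = (4.5^2 - 1.6^2) / (2*9.81) = 0.9016 m


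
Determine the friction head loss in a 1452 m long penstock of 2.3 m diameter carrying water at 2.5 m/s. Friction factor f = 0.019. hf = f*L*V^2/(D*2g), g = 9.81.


hf = 0.019 * 1452 * 2.5^2 / (2.3 * 2 * 9.81) = 3.8210 m


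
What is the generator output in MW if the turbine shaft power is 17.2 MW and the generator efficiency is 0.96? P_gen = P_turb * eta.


P_gen = 17.2 * 0.96 = 16.5120 MW


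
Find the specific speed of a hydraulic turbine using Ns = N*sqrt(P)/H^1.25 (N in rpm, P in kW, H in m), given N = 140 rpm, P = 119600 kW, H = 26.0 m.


Ns = 140 * 119600^0.5 / 26.0^1.25 = 824.6638


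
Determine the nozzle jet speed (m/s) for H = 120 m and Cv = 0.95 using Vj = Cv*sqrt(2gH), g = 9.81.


Vj = 0.95 * sqrt(2*9.81*120) = 46.0961 m/s


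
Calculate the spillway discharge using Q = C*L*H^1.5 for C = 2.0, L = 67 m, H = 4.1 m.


Q = 2.0 * 67 * 4.1^1.5 = 1112.4502 m^3/s


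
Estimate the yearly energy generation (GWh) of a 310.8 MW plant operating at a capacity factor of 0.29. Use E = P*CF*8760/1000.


E = 310.8 * 0.29 * 8760 / 1000 = 789.5563 GWh


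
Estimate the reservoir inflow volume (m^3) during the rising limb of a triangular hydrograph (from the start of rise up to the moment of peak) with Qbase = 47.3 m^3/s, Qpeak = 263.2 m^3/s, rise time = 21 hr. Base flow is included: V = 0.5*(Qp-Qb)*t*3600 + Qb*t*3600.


V = 0.5*(263.2 - 47.3)*21*3600 + 47.3*21*3600 = 1.1737e+07 m^3


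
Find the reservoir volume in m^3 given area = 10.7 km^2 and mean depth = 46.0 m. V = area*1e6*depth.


V = 10.7 * 1e6 * 46.0 = 4.9220e+08 m^3


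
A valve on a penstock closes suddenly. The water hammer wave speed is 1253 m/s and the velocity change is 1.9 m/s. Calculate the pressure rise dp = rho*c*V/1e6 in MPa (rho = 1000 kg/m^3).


dp = 1000 * 1253 * 1.9 / 1e6 = 2.3807 MPa


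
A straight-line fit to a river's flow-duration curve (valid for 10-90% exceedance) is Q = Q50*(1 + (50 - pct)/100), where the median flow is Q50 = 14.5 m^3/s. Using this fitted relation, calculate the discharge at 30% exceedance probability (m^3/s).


Q = 14.5 * (1 + (50 - 30)/100) = 17.4000 m^3/s


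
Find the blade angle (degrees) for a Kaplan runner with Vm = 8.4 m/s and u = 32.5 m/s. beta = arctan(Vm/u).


beta = arctan(8.4 / 32.5) = 14.4916 degrees


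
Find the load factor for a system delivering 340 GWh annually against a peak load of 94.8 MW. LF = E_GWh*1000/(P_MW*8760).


LF = 340 * 1000 / (94.8 * 8760) = 0.4094


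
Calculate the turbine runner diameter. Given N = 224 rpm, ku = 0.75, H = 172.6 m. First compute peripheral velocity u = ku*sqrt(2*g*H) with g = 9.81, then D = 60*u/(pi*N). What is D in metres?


u = 0.75 * sqrt(2*9.81*172.6) = 43.6447 m/s
D = 60 * 43.6447 / (pi * 224) = 3.7212 m


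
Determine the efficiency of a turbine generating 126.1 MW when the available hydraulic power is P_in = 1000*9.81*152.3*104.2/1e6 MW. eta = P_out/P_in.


P_in = 1000 * 9.81 * 152.3 * 104.2 / 1e6 = 155.6814 MW
eta = 126.1 / 155.6814 = 0.8100


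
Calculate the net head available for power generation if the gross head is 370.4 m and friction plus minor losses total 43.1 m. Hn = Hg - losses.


Hn = 370.4 - 43.1 = 327.3000 m


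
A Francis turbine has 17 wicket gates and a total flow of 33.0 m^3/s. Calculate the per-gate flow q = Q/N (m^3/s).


q = 33.0 / 17 = 1.9412 m^3/s


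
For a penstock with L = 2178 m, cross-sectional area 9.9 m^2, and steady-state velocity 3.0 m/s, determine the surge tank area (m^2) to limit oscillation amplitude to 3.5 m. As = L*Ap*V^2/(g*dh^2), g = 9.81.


As = 2178 * 9.9 * 3.0^2 / (9.81 * 3.5^2) = 1614.8437 m^2


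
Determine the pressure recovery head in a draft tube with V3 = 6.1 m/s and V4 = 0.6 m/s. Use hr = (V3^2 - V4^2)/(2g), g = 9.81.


hr = (6.1^2 - 0.6^2) / (2*9.81) = 1.8782 m


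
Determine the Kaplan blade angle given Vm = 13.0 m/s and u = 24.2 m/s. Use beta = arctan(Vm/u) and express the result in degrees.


beta = arctan(13.0 / 24.2) = 28.2443 degrees


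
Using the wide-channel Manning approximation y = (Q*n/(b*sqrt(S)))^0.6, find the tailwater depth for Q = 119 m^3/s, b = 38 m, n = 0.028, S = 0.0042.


y = (119 * 0.028 / (38 * 0.0042^0.5))^0.6 = 1.1989 m


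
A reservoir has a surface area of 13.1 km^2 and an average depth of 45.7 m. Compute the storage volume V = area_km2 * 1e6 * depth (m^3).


V = 13.1 * 1e6 * 45.7 = 5.9867e+08 m^3


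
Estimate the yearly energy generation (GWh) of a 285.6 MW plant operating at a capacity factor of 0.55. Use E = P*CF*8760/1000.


E = 285.6 * 0.55 * 8760 / 1000 = 1376.0208 GWh


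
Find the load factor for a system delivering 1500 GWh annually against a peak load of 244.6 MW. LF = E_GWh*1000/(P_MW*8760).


LF = 1500 * 1000 / (244.6 * 8760) = 0.7001


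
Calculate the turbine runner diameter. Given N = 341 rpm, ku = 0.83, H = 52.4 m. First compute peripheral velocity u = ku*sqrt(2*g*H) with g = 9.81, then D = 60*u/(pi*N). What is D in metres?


u = 0.83 * sqrt(2*9.81*52.4) = 26.6130 m/s
D = 60 * 26.6130 / (pi * 341) = 1.4905 m


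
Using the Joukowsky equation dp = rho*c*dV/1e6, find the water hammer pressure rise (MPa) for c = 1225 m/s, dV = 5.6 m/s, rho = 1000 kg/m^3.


dp = 1000 * 1225 * 5.6 / 1e6 = 6.8600 MPa


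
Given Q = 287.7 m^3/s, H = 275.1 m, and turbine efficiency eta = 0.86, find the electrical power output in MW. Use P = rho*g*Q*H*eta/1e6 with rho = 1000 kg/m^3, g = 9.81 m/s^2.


P = 1000 * 9.81 * 287.7 * 275.1 * 0.86 / 1e6 = 667.7254 MW


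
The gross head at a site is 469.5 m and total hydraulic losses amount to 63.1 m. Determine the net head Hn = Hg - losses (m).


Hn = 469.5 - 63.1 = 406.4000 m


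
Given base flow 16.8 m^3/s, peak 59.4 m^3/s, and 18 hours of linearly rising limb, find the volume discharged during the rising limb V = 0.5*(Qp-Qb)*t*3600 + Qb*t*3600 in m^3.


V = 0.5*(59.4 - 16.8)*18*3600 + 16.8*18*3600 = 2.4689e+06 m^3


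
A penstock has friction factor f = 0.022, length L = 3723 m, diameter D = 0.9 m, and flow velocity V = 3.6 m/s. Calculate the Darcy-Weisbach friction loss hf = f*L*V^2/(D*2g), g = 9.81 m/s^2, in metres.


hf = 0.022 * 3723 * 3.6^2 / (0.9 * 2 * 9.81) = 60.1145 m


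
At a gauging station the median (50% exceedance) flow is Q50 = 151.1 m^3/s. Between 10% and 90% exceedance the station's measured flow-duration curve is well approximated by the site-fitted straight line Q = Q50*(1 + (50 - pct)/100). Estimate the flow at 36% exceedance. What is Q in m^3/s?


Q = 151.1 * (1 + (50 - 36)/100) = 172.2540 m^3/s


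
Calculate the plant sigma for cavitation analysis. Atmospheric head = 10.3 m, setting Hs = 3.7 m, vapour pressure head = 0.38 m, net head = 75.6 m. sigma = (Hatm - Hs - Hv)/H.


sigma = (10.3 - 3.7 - 0.38) / 75.6 = 0.0823


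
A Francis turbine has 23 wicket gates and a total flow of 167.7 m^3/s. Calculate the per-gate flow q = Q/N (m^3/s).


q = 167.7 / 23 = 7.2913 m^3/s


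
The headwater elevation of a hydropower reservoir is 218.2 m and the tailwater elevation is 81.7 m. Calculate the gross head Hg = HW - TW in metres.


Hg = 218.2 - 81.7 = 136.5000 m


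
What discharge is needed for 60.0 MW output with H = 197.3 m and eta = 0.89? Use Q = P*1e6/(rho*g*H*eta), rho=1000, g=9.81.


Q = 60.0 * 1e6 / (1000 * 9.81 * 197.3 * 0.89) = 34.8309 m^3/s


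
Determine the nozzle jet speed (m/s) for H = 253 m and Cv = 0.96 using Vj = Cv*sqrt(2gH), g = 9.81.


Vj = 0.96 * sqrt(2*9.81*253) = 67.6365 m/s


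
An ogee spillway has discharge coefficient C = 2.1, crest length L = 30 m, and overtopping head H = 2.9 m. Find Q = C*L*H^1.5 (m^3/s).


Q = 2.1 * 30 * 2.9^1.5 = 311.1269 m^3/s


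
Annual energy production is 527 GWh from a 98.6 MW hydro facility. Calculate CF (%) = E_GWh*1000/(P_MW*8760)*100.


CF = 527 * 1000 / (98.6 * 8760) * 100 = 61.0140 %


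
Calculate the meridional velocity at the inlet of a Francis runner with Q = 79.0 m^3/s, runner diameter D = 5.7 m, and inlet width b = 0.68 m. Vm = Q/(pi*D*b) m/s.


Vm = 79.0 / (pi * 5.7 * 0.68) = 6.4877 m/s


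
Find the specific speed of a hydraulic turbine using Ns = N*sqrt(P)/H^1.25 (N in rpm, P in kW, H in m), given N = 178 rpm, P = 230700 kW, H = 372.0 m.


Ns = 178 * 230700^0.5 / 372.0^1.25 = 52.3317


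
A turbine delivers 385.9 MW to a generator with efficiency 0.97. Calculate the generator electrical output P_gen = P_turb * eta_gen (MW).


P_gen = 385.9 * 0.97 = 374.3230 MW


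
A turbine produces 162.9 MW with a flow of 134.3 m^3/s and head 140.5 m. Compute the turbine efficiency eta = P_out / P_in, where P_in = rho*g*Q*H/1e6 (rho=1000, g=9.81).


P_in = 1000 * 9.81 * 134.3 * 140.5 / 1e6 = 185.1064 MW
eta = 162.9 / 185.1064 = 0.8800


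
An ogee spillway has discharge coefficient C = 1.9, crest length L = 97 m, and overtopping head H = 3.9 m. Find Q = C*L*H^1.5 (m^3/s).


Q = 1.9 * 97 * 3.9^1.5 = 1419.4570 m^3/s


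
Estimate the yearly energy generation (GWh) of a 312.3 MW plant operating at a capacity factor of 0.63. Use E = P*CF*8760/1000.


E = 312.3 * 0.63 * 8760 / 1000 = 1723.5212 GWh


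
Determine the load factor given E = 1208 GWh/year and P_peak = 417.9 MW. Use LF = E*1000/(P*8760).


LF = 1208 * 1000 / (417.9 * 8760) = 0.3300


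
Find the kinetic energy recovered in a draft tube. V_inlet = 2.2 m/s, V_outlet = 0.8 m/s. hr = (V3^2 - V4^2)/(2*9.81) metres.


hr = (2.2^2 - 0.8^2) / (2*9.81) = 0.2141 m


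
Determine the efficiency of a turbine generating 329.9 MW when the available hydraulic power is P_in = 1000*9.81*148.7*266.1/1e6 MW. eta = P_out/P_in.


P_in = 1000 * 9.81 * 148.7 * 266.1 / 1e6 = 388.1726 MW
eta = 329.9 / 388.1726 = 0.8499


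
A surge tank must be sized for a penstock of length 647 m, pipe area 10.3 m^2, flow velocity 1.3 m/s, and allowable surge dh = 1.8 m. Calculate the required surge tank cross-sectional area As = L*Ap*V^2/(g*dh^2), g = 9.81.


As = 647 * 10.3 * 1.3^2 / (9.81 * 1.8^2) = 354.3351 m^2


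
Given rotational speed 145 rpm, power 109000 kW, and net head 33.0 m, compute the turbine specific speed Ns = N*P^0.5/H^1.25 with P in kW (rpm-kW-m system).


Ns = 145 * 109000^0.5 / 33.0^1.25 = 605.2556


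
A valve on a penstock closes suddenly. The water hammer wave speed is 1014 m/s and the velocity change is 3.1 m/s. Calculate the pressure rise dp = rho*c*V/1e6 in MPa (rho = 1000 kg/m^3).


dp = 1000 * 1014 * 3.1 / 1e6 = 3.1434 MPa


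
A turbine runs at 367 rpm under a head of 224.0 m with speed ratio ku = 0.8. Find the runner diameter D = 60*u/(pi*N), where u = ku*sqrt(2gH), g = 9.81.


u = 0.8 * sqrt(2*9.81*224.0) = 53.0351 m/s
D = 60 * 53.0351 / (pi * 367) = 2.7599 m


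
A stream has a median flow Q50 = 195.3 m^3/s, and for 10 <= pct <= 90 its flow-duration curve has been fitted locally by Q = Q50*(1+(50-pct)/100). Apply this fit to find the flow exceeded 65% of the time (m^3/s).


Q = 195.3 * (1 + (50 - 65)/100) = 166.0050 m^3/s


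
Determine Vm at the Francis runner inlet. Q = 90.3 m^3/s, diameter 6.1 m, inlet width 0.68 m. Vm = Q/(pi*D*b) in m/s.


Vm = 90.3 / (pi * 6.1 * 0.68) = 6.9295 m/s


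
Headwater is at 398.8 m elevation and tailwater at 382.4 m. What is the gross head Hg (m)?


Hg = 398.8 - 382.4 = 16.4000 m


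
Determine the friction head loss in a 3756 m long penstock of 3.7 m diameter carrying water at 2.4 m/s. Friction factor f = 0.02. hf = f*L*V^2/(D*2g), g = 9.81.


hf = 0.02 * 3756 * 2.4^2 / (3.7 * 2 * 9.81) = 5.9604 m


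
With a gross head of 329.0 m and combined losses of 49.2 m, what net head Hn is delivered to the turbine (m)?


Hn = 329.0 - 49.2 = 279.8000 m


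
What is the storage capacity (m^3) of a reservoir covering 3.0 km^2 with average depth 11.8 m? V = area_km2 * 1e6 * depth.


V = 3.0 * 1e6 * 11.8 = 3.5400e+07 m^3


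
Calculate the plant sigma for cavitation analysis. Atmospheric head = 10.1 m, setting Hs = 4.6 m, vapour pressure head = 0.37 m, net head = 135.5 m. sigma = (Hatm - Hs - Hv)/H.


sigma = (10.1 - 4.6 - 0.37) / 135.5 = 0.0379


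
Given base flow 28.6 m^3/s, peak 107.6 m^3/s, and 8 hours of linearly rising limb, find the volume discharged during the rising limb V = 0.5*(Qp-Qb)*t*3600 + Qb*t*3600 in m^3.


V = 0.5*(107.6 - 28.6)*8*3600 + 28.6*8*3600 = 1.9613e+06 m^3


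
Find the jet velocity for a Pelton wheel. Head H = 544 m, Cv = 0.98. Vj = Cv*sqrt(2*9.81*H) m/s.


Vj = 0.98 * sqrt(2*9.81*544) = 101.2453 m/s


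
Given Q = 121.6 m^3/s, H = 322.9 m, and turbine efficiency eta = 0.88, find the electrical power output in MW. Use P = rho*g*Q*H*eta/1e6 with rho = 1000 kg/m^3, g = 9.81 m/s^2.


P = 1000 * 9.81 * 121.6 * 322.9 * 0.88 / 1e6 = 338.9638 MW


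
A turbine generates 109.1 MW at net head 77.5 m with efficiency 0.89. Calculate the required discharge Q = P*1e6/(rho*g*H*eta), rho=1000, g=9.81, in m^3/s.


Q = 109.1 * 1e6 / (1000 * 9.81 * 77.5 * 0.89) = 161.2367 m^3/s


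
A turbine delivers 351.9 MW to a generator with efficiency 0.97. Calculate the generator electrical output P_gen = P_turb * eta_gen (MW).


P_gen = 351.9 * 0.97 = 341.3430 MW


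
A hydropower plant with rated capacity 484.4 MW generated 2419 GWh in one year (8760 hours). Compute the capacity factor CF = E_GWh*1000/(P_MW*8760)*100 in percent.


CF = 2419 * 1000 / (484.4 * 8760) * 100 = 57.0069 %


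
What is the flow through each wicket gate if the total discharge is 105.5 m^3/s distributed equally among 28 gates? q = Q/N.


q = 105.5 / 28 = 3.7679 m^3/s


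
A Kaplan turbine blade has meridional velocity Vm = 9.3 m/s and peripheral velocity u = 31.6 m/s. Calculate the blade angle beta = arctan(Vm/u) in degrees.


beta = arctan(9.3 / 31.6) = 16.3994 degrees


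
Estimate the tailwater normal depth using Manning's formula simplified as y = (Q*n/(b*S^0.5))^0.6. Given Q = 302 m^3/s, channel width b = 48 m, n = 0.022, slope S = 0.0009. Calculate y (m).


y = (302 * 0.022 / (48 * 0.0009^0.5))^0.6 = 2.5029 m


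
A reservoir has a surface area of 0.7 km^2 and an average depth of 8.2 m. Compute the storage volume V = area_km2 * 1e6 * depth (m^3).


V = 0.7 * 1e6 * 8.2 = 5.7400e+06 m^3


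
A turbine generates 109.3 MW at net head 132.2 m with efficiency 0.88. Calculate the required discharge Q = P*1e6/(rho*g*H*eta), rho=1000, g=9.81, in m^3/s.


Q = 109.3 * 1e6 / (1000 * 9.81 * 132.2 * 0.88) = 95.7717 m^3/s


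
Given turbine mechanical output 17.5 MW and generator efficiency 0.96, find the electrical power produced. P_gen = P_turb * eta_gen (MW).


P_gen = 17.5 * 0.96 = 16.8000 MW


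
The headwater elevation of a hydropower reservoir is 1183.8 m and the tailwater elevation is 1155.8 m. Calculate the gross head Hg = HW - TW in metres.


Hg = 1183.8 - 1155.8 = 28.0000 m


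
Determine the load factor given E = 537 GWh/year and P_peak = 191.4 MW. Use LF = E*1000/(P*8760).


LF = 537 * 1000 / (191.4 * 8760) = 0.3203


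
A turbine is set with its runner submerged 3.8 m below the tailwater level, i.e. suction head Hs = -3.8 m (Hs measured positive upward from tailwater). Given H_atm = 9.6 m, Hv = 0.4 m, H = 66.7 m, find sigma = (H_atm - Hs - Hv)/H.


sigma = (9.6 - (-3.8) - 0.4) / 66.7 = 0.1949


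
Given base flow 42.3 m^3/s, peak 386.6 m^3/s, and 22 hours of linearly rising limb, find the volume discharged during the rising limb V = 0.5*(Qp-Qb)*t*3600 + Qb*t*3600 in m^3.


V = 0.5*(386.6 - 42.3)*22*3600 + 42.3*22*3600 = 1.6984e+07 m^3


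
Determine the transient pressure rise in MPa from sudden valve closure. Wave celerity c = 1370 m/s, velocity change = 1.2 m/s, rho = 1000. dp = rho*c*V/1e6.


dp = 1000 * 1370 * 1.2 / 1e6 = 1.6440 MPa


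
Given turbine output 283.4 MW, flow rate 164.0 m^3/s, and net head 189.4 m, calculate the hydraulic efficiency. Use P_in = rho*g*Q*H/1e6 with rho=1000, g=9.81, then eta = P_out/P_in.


P_in = 1000 * 9.81 * 164.0 * 189.4 / 1e6 = 304.7143 MW
eta = 283.4 / 304.7143 = 0.9301


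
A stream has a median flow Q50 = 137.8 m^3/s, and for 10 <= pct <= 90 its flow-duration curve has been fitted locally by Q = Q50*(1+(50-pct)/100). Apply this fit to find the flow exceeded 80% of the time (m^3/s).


Q = 137.8 * (1 + (50 - 80)/100) = 96.4600 m^3/s


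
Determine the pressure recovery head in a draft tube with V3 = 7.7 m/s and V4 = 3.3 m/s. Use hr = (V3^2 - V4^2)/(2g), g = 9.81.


hr = (7.7^2 - 3.3^2) / (2*9.81) = 2.4669 m


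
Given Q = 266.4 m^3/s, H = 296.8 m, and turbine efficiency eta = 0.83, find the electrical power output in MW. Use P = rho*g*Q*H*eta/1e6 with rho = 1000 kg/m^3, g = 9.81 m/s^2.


P = 1000 * 9.81 * 266.4 * 296.8 * 0.83 / 1e6 = 643.7915 MW


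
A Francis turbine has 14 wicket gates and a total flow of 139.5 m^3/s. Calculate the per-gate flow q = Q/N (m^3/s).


q = 139.5 / 14 = 9.9643 m^3/s


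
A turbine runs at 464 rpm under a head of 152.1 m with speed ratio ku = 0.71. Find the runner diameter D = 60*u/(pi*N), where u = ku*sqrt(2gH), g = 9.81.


u = 0.71 * sqrt(2*9.81*152.1) = 38.7858 m/s
D = 60 * 38.7858 / (pi * 464) = 1.5965 m


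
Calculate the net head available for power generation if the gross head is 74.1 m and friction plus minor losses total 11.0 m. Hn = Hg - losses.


Hn = 74.1 - 11.0 = 63.1000 m


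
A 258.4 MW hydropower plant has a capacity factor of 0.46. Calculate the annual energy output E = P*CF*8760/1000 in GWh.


E = 258.4 * 0.46 * 8760 / 1000 = 1041.2486 GWh


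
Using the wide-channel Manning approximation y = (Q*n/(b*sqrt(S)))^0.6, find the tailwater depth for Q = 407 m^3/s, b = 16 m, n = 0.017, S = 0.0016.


y = (407 * 0.017 / (16 * 0.0016^0.5))^0.6 = 4.1717 m


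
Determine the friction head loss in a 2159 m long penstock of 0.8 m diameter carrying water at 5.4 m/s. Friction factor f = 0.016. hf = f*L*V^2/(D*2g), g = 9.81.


hf = 0.016 * 2159 * 5.4^2 / (0.8 * 2 * 9.81) = 64.1758 m


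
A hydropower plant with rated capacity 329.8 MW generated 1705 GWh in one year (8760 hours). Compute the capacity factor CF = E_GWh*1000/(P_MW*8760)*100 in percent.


CF = 1705 * 1000 / (329.8 * 8760) * 100 = 59.0160 %


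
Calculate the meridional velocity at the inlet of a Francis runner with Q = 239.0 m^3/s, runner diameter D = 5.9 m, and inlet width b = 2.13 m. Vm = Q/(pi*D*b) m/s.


Vm = 239.0 / (pi * 5.9 * 2.13) = 6.0536 m/s


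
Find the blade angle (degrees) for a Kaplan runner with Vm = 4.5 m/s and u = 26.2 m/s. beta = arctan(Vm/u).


beta = arctan(4.5 / 26.2) = 9.7458 degrees


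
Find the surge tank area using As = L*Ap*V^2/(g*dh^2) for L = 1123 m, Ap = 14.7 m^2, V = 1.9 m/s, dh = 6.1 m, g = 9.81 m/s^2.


As = 1123 * 14.7 * 1.9^2 / (9.81 * 6.1^2) = 163.2584 m^2


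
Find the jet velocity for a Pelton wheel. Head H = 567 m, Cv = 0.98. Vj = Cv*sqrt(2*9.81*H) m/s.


Vj = 0.98 * sqrt(2*9.81*567) = 103.3635 m/s


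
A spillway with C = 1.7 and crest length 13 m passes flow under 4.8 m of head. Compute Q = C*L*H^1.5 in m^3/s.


Q = 1.7 * 13 * 4.8^1.5 = 232.4096 m^3/s


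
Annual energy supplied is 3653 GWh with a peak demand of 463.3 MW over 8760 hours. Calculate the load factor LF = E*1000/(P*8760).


LF = 3653 * 1000 / (463.3 * 8760) = 0.9001


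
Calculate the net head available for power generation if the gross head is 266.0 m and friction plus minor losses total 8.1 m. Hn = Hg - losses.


Hn = 266.0 - 8.1 = 257.9000 m


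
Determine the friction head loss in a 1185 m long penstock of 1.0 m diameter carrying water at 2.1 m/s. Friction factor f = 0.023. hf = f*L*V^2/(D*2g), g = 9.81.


hf = 0.023 * 1185 * 2.1^2 / (1.0 * 2 * 9.81) = 6.1261 m


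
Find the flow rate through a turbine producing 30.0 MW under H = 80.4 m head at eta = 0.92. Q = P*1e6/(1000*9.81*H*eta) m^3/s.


Q = 30.0 * 1e6 / (1000 * 9.81 * 80.4 * 0.92) = 41.3436 m^3/s


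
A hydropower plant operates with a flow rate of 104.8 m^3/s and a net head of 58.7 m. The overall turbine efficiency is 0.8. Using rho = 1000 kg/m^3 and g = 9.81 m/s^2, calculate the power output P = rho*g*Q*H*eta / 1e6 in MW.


P = 1000 * 9.81 * 104.8 * 58.7 * 0.8 / 1e6 = 48.2790 MW


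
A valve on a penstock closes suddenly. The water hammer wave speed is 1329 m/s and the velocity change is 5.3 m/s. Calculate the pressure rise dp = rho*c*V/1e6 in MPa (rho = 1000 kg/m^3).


dp = 1000 * 1329 * 5.3 / 1e6 = 7.0437 MPa


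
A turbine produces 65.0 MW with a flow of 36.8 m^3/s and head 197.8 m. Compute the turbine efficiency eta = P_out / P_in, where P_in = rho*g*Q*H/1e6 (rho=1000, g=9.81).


P_in = 1000 * 9.81 * 36.8 * 197.8 / 1e6 = 71.4074 MW
eta = 65.0 / 71.4074 = 0.9103


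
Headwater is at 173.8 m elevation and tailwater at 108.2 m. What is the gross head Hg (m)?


Hg = 173.8 - 108.2 = 65.6000 m


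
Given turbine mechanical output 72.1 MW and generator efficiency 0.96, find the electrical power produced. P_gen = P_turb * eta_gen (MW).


P_gen = 72.1 * 0.96 = 69.2160 MW


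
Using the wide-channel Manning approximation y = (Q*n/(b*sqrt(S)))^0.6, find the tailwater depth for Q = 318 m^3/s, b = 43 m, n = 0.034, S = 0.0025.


y = (318 * 0.034 / (43 * 0.0025^0.5))^0.6 = 2.6356 m


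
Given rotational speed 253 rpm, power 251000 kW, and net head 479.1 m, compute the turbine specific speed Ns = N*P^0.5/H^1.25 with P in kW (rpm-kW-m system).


Ns = 253 * 251000^0.5 / 479.1^1.25 = 56.5490


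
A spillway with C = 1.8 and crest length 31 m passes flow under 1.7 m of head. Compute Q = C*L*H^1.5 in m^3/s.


Q = 1.8 * 31 * 1.7^1.5 = 123.6823 m^3/s


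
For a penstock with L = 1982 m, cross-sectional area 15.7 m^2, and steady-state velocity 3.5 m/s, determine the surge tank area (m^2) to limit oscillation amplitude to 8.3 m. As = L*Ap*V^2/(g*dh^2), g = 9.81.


As = 1982 * 15.7 * 3.5^2 / (9.81 * 8.3^2) = 564.0456 m^2


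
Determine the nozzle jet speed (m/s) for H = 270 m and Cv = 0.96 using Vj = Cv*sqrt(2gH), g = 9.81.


Vj = 0.96 * sqrt(2*9.81*270) = 69.8719 m/s


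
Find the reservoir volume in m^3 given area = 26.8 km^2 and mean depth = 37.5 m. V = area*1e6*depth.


V = 26.8 * 1e6 * 37.5 = 1.0050e+09 m^3


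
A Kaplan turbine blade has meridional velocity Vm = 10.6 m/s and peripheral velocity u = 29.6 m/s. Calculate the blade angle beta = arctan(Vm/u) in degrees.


beta = arctan(10.6 / 29.6) = 19.7029 degrees


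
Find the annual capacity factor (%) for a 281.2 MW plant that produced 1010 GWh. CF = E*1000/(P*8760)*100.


CF = 1010 * 1000 / (281.2 * 8760) * 100 = 41.0017 %


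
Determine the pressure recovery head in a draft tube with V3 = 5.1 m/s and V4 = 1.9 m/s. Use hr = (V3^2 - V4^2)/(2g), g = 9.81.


hr = (5.1^2 - 1.9^2) / (2*9.81) = 1.1417 m


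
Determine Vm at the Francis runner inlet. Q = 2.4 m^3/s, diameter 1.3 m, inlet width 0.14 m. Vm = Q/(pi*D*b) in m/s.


Vm = 2.4 / (pi * 1.3 * 0.14) = 4.1975 m/s


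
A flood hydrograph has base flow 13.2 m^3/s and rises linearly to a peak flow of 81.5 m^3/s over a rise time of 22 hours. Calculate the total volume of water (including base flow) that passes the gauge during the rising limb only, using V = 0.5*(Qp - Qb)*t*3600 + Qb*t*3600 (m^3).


V = 0.5*(81.5 - 13.2)*22*3600 + 13.2*22*3600 = 3.7501e+06 m^3


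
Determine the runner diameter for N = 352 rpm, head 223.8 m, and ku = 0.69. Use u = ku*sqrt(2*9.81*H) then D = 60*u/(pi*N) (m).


u = 0.69 * sqrt(2*9.81*223.8) = 45.7224 m/s
D = 60 * 45.7224 / (pi * 352) = 2.4808 m


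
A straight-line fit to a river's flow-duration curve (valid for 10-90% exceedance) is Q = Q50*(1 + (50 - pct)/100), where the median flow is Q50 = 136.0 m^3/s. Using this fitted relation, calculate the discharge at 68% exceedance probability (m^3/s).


Q = 136.0 * (1 + (50 - 68)/100) = 111.5200 m^3/s


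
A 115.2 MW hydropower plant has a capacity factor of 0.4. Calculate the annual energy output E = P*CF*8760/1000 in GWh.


E = 115.2 * 0.4 * 8760 / 1000 = 403.6608 GWh


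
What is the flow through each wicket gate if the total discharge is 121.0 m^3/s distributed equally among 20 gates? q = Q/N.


q = 121.0 / 20 = 6.0500 m^3/s


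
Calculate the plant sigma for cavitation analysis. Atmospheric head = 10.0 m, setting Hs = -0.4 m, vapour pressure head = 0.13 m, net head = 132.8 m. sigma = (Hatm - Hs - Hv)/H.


sigma = (10.0 - (-0.4) - 0.13) / 132.8 = 0.0773


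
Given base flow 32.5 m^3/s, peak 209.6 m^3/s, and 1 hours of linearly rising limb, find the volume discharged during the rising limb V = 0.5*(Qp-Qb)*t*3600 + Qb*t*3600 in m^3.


V = 0.5*(209.6 - 32.5)*1*3600 + 32.5*1*3600 = 435780.0000 m^3


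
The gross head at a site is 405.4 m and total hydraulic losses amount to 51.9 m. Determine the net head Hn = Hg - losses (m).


Hn = 405.4 - 51.9 = 353.5000 m


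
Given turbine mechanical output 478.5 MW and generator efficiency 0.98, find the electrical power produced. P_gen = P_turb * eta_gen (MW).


P_gen = 478.5 * 0.98 = 468.9300 MW


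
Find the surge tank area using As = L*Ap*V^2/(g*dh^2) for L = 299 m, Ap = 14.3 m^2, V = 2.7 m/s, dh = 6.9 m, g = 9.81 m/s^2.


As = 299 * 14.3 * 2.7^2 / (9.81 * 6.9^2) = 66.7371 m^2


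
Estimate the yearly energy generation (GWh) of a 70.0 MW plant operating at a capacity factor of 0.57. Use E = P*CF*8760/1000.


E = 70.0 * 0.57 * 8760 / 1000 = 349.5240 GWh


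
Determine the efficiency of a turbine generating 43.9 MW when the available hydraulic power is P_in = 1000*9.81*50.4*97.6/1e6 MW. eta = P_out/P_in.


P_in = 1000 * 9.81 * 50.4 * 97.6 / 1e6 = 48.2558 MW
eta = 43.9 / 48.2558 = 0.9097


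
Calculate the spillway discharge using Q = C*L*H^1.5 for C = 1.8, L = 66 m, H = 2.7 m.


Q = 1.8 * 66 * 2.7^1.5 = 527.0625 m^3/s


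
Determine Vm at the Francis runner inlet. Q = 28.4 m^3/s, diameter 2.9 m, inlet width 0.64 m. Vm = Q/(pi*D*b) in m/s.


Vm = 28.4 / (pi * 2.9 * 0.64) = 4.8707 m/s


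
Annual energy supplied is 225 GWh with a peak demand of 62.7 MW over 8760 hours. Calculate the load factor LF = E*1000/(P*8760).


LF = 225 * 1000 / (62.7 * 8760) = 0.4096


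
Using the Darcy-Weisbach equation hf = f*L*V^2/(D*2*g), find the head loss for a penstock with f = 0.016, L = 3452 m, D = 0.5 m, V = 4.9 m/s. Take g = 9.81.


hf = 0.016 * 3452 * 4.9^2 / (0.5 * 2 * 9.81) = 135.1805 m


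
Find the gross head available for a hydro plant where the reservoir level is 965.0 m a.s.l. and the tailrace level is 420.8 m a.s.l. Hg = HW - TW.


Hg = 965.0 - 420.8 = 544.2000 m


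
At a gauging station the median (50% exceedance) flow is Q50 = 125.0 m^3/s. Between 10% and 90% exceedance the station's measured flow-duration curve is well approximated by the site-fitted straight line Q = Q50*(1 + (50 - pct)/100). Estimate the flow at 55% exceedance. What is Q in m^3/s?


Q = 125.0 * (1 + (50 - 55)/100) = 118.7500 m^3/s


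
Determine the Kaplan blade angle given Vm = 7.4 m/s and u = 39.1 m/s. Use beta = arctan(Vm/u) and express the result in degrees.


beta = arctan(7.4 / 39.1) = 10.7169 degrees


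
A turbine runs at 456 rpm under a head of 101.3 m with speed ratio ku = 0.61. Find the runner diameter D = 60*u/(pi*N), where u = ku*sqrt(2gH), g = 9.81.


u = 0.61 * sqrt(2*9.81*101.3) = 27.1947 m/s
D = 60 * 27.1947 / (pi * 456) = 1.1390 m


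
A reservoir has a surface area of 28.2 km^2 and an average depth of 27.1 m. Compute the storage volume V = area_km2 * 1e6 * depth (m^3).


V = 28.2 * 1e6 * 27.1 = 7.6422e+08 m^3


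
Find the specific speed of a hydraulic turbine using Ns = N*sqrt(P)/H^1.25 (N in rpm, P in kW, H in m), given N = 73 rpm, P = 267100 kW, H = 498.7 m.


Ns = 73 * 267100^0.5 / 498.7^1.25 = 16.0089


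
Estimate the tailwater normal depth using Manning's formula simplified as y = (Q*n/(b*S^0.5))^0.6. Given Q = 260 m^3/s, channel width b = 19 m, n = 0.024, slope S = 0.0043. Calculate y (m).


y = (260 * 0.024 / (19 * 0.0043^0.5))^0.6 = 2.6292 m


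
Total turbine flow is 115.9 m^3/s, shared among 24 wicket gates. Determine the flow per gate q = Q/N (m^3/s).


q = 115.9 / 24 = 4.8292 m^3/s


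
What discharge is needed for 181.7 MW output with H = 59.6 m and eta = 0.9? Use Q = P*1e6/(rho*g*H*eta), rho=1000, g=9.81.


Q = 181.7 * 1e6 / (1000 * 9.81 * 59.6 * 0.9) = 345.3005 m^3/s


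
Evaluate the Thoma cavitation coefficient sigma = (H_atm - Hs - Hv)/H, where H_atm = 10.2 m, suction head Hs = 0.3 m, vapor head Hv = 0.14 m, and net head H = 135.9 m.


sigma = (10.2 - 0.3 - 0.14) / 135.9 = 0.0718


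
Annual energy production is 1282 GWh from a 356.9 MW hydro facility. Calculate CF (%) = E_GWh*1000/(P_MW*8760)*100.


CF = 1282 * 1000 / (356.9 * 8760) * 100 = 41.0051 %


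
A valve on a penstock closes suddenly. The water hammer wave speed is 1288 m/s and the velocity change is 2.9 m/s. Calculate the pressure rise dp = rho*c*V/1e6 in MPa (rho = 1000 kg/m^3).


dp = 1000 * 1288 * 2.9 / 1e6 = 3.7352 MPa


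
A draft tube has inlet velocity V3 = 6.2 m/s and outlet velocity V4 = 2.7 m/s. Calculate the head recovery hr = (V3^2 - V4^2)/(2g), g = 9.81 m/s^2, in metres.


hr = (6.2^2 - 2.7^2) / (2*9.81) = 1.5877 m


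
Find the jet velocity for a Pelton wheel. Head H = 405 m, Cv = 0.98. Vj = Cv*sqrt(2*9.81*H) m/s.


Vj = 0.98 * sqrt(2*9.81*405) = 87.3581 m/s


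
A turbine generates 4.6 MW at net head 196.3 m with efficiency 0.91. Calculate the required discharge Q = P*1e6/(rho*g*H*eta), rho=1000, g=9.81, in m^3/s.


Q = 4.6 * 1e6 / (1000 * 9.81 * 196.3 * 0.91) = 2.6250 m^3/s


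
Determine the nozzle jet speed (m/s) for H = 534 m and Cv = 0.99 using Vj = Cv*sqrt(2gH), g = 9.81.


Vj = 0.99 * sqrt(2*9.81*534) = 101.3340 m/s


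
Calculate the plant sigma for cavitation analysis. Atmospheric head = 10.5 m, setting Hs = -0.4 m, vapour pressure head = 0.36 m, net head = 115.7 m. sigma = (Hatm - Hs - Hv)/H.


sigma = (10.5 - (-0.4) - 0.36) / 115.7 = 0.0911


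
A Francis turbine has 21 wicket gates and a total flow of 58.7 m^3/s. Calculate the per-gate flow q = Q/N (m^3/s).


q = 58.7 / 21 = 2.7952 m^3/s


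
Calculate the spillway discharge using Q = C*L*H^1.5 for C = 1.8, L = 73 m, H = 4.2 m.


Q = 1.8 * 73 * 4.2^1.5 = 1131.0174 m^3/s


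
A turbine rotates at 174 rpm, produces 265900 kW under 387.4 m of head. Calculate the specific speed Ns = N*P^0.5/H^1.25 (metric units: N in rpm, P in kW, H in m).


Ns = 174 * 265900^0.5 / 387.4^1.25 = 52.2046


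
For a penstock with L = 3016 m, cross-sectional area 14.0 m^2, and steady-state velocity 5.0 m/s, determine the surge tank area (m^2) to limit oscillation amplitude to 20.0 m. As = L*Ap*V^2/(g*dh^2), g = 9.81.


As = 3016 * 14.0 * 5.0^2 / (9.81 * 20.0^2) = 269.0112 m^2


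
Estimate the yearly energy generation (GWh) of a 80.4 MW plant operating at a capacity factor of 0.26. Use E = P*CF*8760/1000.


E = 80.4 * 0.26 * 8760 / 1000 = 183.1190 GWh


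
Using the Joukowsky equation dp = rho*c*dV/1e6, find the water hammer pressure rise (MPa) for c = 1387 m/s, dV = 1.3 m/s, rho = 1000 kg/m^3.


dp = 1000 * 1387 * 1.3 / 1e6 = 1.8031 MPa


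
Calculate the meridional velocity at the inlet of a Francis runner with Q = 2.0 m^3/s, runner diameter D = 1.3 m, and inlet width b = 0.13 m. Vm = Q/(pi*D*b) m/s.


Vm = 2.0 / (pi * 1.3 * 0.13) = 3.7670 m/s


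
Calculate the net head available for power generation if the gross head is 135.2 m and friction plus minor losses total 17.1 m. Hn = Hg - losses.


Hn = 135.2 - 17.1 = 118.1000 m


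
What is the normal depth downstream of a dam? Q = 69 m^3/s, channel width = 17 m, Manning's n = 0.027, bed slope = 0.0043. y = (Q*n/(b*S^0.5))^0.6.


y = (69 * 0.027 / (17 * 0.0043^0.5))^0.6 = 1.3609 m


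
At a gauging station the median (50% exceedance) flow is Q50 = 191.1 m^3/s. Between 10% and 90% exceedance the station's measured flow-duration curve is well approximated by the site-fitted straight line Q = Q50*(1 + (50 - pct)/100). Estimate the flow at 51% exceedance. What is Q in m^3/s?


Q = 191.1 * (1 + (50 - 51)/100) = 189.1890 m^3/s


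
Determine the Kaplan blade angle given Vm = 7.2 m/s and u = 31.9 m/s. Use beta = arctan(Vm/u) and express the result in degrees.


beta = arctan(7.2 / 31.9) = 12.7188 degrees


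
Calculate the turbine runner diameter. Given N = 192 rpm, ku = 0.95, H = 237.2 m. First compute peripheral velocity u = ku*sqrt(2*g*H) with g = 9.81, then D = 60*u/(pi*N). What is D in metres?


u = 0.95 * sqrt(2*9.81*237.2) = 64.8083 m/s
D = 60 * 64.8083 / (pi * 192) = 6.4466 m


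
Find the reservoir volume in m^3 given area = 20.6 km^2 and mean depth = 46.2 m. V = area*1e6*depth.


V = 20.6 * 1e6 * 46.2 = 9.5172e+08 m^3


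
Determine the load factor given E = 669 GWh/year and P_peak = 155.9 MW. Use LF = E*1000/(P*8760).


LF = 669 * 1000 / (155.9 * 8760) = 0.4899


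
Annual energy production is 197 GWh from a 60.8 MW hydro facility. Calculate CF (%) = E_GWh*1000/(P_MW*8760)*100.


CF = 197 * 1000 / (60.8 * 8760) * 100 = 36.9878 %


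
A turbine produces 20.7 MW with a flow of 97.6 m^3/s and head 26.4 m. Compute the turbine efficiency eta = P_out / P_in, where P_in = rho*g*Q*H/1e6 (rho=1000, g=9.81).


P_in = 1000 * 9.81 * 97.6 * 26.4 / 1e6 = 25.2768 MW
eta = 20.7 / 25.2768 = 0.8189


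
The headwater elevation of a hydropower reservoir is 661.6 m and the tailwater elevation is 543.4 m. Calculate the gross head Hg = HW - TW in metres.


Hg = 661.6 - 543.4 = 118.2000 m


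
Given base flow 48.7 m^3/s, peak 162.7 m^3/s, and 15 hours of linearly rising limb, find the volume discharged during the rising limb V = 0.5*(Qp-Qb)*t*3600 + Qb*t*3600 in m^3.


V = 0.5*(162.7 - 48.7)*15*3600 + 48.7*15*3600 = 5.7078e+06 m^3


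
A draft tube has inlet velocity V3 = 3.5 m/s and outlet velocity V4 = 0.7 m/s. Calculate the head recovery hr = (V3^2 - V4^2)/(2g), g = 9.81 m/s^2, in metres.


hr = (3.5^2 - 0.7^2) / (2*9.81) = 0.5994 m


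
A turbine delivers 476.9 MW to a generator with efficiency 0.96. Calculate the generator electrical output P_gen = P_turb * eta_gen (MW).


P_gen = 476.9 * 0.96 = 457.8240 MW
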